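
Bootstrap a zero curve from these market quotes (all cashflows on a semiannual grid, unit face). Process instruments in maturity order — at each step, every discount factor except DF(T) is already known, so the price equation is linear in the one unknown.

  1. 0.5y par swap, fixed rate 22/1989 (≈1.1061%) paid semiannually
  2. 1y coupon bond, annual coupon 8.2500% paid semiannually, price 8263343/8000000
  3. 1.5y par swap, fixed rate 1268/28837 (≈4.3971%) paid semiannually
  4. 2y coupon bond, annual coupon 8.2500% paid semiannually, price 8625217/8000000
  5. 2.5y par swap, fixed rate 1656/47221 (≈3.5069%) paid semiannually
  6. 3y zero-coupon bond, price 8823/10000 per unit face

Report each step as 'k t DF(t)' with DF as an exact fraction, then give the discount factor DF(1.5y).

step 1 [0.5y] swap r/2=11/1989: DF=(1 − 11/1989·(0))/(1+11/1989) = 1989/2000 ≈ 0.994500
step 2 [1y] bond c/2=33/800: DF=(8263343/8000000 − 33/800·(0.994500))/(1+33/800) = 4763/5000 ≈ 0.952600
step 3 [1.5y] swap r/2=634/28837: DF=(1 − 634/28837·(0.994500+0.952600))/(1+634/28837) = 4683/5000 ≈ 0.936600
step 4 [2y] bond c/2=33/800: DF=(8625217/8000000 − 33/800·(0.994500+0.952600+0.936600))/(1+33/800) = 2303/2500 ≈ 0.921200
step 5 [2.5y] swap r/2=828/47221: DF=(1 − 828/47221·(0.994500+0.952600+0.936600+0.921200))/(1+828/47221) = 2293/2500 ≈ 0.917200
step 6 [3y] zero: DF = P = 8823/10000 ≈ 0.882300

1 1/2 1989/2000
2 1 4763/5000
3 3/2 4683/5000
4 2 2303/2500
5 5/2 2293/2500
6 3 8823/10000
DF(1.5y) = 4683/5000 ≈ 0.936600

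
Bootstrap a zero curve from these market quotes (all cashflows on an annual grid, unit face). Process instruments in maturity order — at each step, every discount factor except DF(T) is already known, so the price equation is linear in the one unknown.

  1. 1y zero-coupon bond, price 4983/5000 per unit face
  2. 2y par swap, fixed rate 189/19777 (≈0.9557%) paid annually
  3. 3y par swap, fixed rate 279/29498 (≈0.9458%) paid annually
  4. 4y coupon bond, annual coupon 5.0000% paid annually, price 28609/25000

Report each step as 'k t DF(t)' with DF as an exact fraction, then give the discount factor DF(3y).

step 1 [1y] zero: DF = P = 4983/5000 ≈ 0.996600
step 2 [2y] swap r/1=189/19777: DF=(1 − 189/19777·(0.996600))/(1+189/19777) = 9811/10000 ≈ 0.981100
step 3 [3y] swap r/1=279/29498: DF=(1 − 279/29498·(0.996600+0.981100))/(1+279/29498) = 9721/10000 ≈ 0.972100
step 4 [4y] bond c/1=1/20: DF=(28609/25000 − 1/20·(0.996600+0.981100+0.972100))/(1+1/20) = 4747/5000 ≈ 0.949400

1 1 4983/5000
2 2 9811/10000
3 3 9721/10000
4 4 4747/5000
DF(3y) = 9721/10000 ≈ 0.972100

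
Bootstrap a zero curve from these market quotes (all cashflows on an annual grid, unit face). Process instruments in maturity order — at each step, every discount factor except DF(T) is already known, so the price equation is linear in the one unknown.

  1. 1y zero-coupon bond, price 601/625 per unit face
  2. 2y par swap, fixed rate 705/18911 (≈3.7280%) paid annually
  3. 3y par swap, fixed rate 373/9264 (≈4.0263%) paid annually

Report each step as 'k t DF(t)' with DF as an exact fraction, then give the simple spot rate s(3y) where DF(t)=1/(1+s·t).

1 1 601/625
2 2 1859/2000
3 3 8881/10000
s(3y) = (1/(8881/10000) − 1)/(3) = 373/8881 ≈ 4.2000%

step 1 [1y] zero: DF = P = 601/625 ≈ 0.961600
step 2 [2y] swap r/1=705/18911: DF=(1 − 705/18911·(0.961600))/(1+705/18911) = 1859/2000 ≈ 0.929500
step 3 [3y] swap r/1=373/9264: DF=(1 − 373/9264·(0.961600+0.929500))/(1+373/9264) = 8881/10000 ≈ 0.888100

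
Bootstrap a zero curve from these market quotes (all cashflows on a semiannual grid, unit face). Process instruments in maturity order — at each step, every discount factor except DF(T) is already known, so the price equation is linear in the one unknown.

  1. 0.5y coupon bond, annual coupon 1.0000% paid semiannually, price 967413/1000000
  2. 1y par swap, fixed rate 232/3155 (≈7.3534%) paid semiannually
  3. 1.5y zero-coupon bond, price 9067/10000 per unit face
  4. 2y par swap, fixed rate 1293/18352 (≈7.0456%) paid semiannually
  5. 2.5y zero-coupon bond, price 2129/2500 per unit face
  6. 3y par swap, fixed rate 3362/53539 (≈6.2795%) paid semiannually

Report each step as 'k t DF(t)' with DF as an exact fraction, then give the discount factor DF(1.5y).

step 1 [0.5y] bond c/2=1/200: DF=(967413/1000000 − 1/200·(0))/(1+1/200) = 4813/5000 ≈ 0.962600
step 2 [1y] swap r/2=116/3155: DF=(1 − 116/3155·(0.962600))/(1+116/3155) = 1163/1250 ≈ 0.930400
step 3 [1.5y] zero: DF = P = 9067/10000 ≈ 0.906700
step 4 [2y] swap r/2=1293/36704: DF=(1 − 1293/36704·(0.962600+0.930400+0.906700))/(1+1293/36704) = 8707/10000 ≈ 0.870700
step 5 [2.5y] zero: DF = P = 2129/2500 ≈ 0.851600
step 6 [3y] swap r/2=1681/53539: DF=(1 − 1681/53539·(0.962600+0.930400+0.906700+0.870700+0.851600))/(1+1681/53539) = 8319/10000 ≈ 0.831900

1 1/2 4813/5000
2 1 1163/1250
3 3/2 9067/10000
4 2 8707/10000
5 5/2 2129/2500
6 3 8319/10000
DF(1.5y) = 9067/10000 ≈ 0.906700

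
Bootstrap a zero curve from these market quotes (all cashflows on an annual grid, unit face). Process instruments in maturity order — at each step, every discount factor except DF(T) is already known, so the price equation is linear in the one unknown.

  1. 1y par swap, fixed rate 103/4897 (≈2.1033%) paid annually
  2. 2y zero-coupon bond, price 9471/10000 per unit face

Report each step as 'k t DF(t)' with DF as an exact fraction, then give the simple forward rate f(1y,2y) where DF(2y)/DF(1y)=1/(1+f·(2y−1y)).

1 1 4897/5000
2 2 9471/10000
f(1y,2y) = ((4897/5000)/(9471/10000) − 1)/(1) = 323/9471 ≈ 3.4104%

step 1 [1y] swap r/1=103/4897: DF=(1 − 103/4897·(0))/(1+103/4897) = 4897/5000 ≈ 0.979400
step 2 [2y] zero: DF = P = 9471/10000 ≈ 0.947100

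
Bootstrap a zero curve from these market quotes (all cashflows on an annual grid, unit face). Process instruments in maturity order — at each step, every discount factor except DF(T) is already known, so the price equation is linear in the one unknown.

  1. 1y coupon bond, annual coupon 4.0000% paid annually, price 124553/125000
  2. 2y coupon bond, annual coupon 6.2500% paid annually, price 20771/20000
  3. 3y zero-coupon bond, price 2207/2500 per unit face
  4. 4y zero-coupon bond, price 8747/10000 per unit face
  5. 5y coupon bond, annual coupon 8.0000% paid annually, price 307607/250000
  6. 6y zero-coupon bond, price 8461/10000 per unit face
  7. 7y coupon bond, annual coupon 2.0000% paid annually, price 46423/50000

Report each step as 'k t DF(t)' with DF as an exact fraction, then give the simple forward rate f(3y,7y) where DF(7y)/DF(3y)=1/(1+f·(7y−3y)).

1 1 9581/10000
2 2 9211/10000
3 3 2207/2500
4 4 8747/10000
5 5 8699/10000
6 6 8461/10000
7 7 8053/10000
f(3y,7y) = ((2207/2500)/(8053/10000) − 1)/(4) = 775/32212 ≈ 2.4059%

step 1 [1y] bond c/1=1/25: DF=(124553/125000 − 1/25·(0))/(1+1/25) = 9581/10000 ≈ 0.958100
step 2 [2y] bond c/1=1/16: DF=(20771/20000 − 1/16·(0.958100))/(1+1/16) = 9211/10000 ≈ 0.921100
step 3 [3y] zero: DF = P = 2207/2500 ≈ 0.882800
step 4 [4y] zero: DF = P = 8747/10000 ≈ 0.874700
step 5 [5y] bond c/1=2/25: DF=(307607/250000 − 2/25·(0.958100+0.921100+0.882800+0.874700))/(1+2/25) = 8699/10000 ≈ 0.869900
step 6 [6y] zero: DF = P = 8461/10000 ≈ 0.846100
step 7 [7y] bond c/1=1/50: DF=(46423/50000 − 1/50·(0.958100+0.921100+0.882800+0.874700+0.869900+0.846100))/(1+1/50) = 8053/10000 ≈ 0.805300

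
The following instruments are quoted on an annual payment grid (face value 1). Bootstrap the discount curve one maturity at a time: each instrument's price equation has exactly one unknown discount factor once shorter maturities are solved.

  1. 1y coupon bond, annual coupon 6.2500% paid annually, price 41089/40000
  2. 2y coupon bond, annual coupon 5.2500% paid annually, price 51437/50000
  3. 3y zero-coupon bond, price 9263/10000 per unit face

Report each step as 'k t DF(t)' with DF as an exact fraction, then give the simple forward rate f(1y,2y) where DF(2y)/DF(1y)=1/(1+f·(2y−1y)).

step 1 [1y] bond c/1=1/16: DF=(41089/40000 − 1/16·(0))/(1+1/16) = 2417/2500 ≈ 0.966800
step 2 [2y] bond c/1=21/400: DF=(51437/50000 − 21/400·(0.966800))/(1+21/400) = 2323/2500 ≈ 0.929200
step 3 [3y] zero: DF = P = 9263/10000 ≈ 0.926300

1 1 2417/2500
2 2 2323/2500
3 3 9263/10000
f(1y,2y) = ((2417/2500)/(2323/2500) − 1)/(1) = 94/2323 ≈ 4.0465%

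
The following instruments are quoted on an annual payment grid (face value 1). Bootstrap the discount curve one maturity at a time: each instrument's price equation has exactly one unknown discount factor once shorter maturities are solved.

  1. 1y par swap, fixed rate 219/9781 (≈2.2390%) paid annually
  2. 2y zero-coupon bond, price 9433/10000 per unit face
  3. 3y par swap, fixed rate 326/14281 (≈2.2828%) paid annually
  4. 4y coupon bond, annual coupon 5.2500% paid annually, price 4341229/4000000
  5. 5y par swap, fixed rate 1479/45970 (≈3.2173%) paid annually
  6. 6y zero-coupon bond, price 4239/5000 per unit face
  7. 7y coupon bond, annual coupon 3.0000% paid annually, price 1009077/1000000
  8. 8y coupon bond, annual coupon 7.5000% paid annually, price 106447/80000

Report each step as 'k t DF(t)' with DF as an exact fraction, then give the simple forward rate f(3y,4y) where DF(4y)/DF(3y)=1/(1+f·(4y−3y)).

step 1 [1y] swap r/1=219/9781: DF=(1 − 219/9781·(0))/(1+219/9781) = 9781/10000 ≈ 0.978100
step 2 [2y] zero: DF = P = 9433/10000 ≈ 0.943300
step 3 [3y] swap r/1=326/14281: DF=(1 − 326/14281·(0.978100+0.943300))/(1+326/14281) = 2337/2500 ≈ 0.934800
step 4 [4y] bond c/1=21/400: DF=(4341229/4000000 − 21/400·(0.978100+0.943300+0.934800))/(1+21/400) = 8887/10000 ≈ 0.888700
step 5 [5y] swap r/1=1479/45970: DF=(1 − 1479/45970·(0.978100+0.943300+0.934800+0.888700))/(1+1479/45970) = 8521/10000 ≈ 0.852100
step 6 [6y] zero: DF = P = 4239/5000 ≈ 0.847800
step 7 [7y] bond c/1=3/100: DF=(1009077/1000000 − 3/100·(0.978100+0.943300+0.934800+0.888700+0.852100+0.847800))/(1+3/100) = 8211/10000 ≈ 0.821100
step 8 [8y] bond c/1=3/40: DF=(106447/80000 − 3/40·(0.978100+0.943300+0.934800+0.888700+0.852100+0.847800+0.821100))/(1+3/40) = 4003/5000 ≈ 0.800600

1 1 9781/10000
2 2 9433/10000
3 3 2337/2500
4 4 8887/10000
5 5 8521/10000
6 6 4239/5000
7 7 8211/10000
8 8 4003/5000
f(3y,4y) = ((2337/2500)/(8887/10000) − 1)/(1) = 461/8887 ≈ 5.1874%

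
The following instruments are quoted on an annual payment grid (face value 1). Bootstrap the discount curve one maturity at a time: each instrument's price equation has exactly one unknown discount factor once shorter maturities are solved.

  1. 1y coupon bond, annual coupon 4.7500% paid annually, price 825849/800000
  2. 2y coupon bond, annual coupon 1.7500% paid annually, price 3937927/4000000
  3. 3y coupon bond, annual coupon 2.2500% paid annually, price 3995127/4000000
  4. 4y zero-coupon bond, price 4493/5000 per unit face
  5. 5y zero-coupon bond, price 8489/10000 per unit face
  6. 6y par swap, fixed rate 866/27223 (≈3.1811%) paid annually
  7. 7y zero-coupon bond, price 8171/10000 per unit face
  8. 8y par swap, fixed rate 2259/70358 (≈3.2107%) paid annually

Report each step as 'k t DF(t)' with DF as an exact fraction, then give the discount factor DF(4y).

1 1 1971/2000
2 2 4753/5000
3 3 4671/5000
4 4 4493/5000
5 5 8489/10000
6 6 2067/2500
7 7 8171/10000
8 8 7741/10000
DF(4y) = 4493/5000 ≈ 0.898600

step 1 [1y] bond c/1=19/400: DF=(825849/800000 − 19/400·(0))/(1+19/400) = 1971/2000 ≈ 0.985500
step 2 [2y] bond c/1=7/400: DF=(3937927/4000000 − 7/400·(0.985500))/(1+7/400) = 4753/5000 ≈ 0.950600
step 3 [3y] bond c/1=9/400: DF=(3995127/4000000 − 9/400·(0.985500+0.950600))/(1+9/400) = 4671/5000 ≈ 0.934200
step 4 [4y] zero: DF = P = 4493/5000 ≈ 0.898600
step 5 [5y] zero: DF = P = 8489/10000 ≈ 0.848900
step 6 [6y] swap r/1=866/27223: DF=(1 − 866/27223·(0.985500+0.950600+0.934200+0.898600+0.848900))/(1+866/27223) = 2067/2500 ≈ 0.826800
step 7 [7y] zero: DF = P = 8171/10000 ≈ 0.817100
step 8 [8y] swap r/1=2259/70358: DF=(1 − 2259/70358·(0.985500+0.950600+0.934200+0.898600+0.848900+0.826800+0.817100))/(1+2259/70358) = 7741/10000 ≈ 0.774100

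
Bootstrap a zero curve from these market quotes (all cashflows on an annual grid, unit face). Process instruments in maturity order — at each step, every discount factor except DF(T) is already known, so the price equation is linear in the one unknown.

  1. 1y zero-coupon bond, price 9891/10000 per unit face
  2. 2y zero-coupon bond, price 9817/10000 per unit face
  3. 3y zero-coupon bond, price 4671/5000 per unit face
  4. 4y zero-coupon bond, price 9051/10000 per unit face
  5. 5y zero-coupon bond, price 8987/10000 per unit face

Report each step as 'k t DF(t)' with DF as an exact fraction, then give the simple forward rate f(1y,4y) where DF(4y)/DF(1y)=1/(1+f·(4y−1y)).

1 1 9891/10000
2 2 9817/10000
3 3 4671/5000
4 4 9051/10000
5 5 8987/10000
f(1y,4y) = ((9891/10000)/(9051/10000) − 1)/(3) = 40/1293 ≈ 3.0936%

step 1 [1y] zero: DF = P = 9891/10000 ≈ 0.989100
step 2 [2y] zero: DF = P = 9817/10000 ≈ 0.981700
step 3 [3y] zero: DF = P = 4671/5000 ≈ 0.934200
step 4 [4y] zero: DF = P = 9051/10000 ≈ 0.905100
step 5 [5y] zero: DF = P = 8987/10000 ≈ 0.898700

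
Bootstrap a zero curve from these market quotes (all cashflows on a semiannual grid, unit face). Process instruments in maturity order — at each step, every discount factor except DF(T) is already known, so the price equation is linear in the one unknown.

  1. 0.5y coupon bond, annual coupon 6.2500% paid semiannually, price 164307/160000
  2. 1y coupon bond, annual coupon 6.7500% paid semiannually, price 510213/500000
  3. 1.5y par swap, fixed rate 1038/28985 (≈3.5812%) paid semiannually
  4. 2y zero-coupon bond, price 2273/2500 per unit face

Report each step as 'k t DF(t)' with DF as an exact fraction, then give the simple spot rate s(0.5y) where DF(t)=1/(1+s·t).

1 1/2 4979/5000
2 1 4773/5000
3 3/2 9481/10000
4 2 2273/2500
s(0.5y) = (1/(4979/5000) − 1)/(1/2) = 42/4979 ≈ 0.8435%

step 1 [0.5y] bond c/2=1/32: DF=(164307/160000 − 1/32·(0))/(1+1/32) = 4979/5000 ≈ 0.995800
step 2 [1y] bond c/2=27/800: DF=(510213/500000 − 27/800·(0.995800))/(1+27/800) = 4773/5000 ≈ 0.954600
step 3 [1.5y] swap r/2=519/28985: DF=(1 − 519/28985·(0.995800+0.954600))/(1+519/28985) = 9481/10000 ≈ 0.948100
step 4 [2y] zero: DF = P = 2273/2500 ≈ 0.909200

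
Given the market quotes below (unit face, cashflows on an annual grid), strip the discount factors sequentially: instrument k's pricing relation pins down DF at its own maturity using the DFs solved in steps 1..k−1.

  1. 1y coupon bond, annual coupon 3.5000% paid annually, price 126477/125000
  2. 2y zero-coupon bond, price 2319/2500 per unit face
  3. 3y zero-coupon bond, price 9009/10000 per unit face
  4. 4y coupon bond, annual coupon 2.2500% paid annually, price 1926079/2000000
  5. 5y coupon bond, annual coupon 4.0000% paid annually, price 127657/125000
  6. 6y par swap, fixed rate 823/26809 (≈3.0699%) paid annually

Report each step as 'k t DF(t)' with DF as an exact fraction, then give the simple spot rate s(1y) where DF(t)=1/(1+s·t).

step 1 [1y] bond c/1=7/200: DF=(126477/125000 − 7/200·(0))/(1+7/200) = 611/625 ≈ 0.977600
step 2 [2y] zero: DF = P = 2319/2500 ≈ 0.927600
step 3 [3y] zero: DF = P = 9009/10000 ≈ 0.900900
step 4 [4y] bond c/1=9/400: DF=(1926079/2000000 − 9/400·(0.977600+0.927600+0.900900))/(1+9/400) = 8801/10000 ≈ 0.880100
step 5 [5y] bond c/1=1/25: DF=(127657/125000 − 1/25·(0.977600+0.927600+0.900900+0.880100))/(1+1/25) = 4201/5000 ≈ 0.840200
step 6 [6y] swap r/1=823/26809: DF=(1 − 823/26809·(0.977600+0.927600+0.900900+0.880100+0.840200))/(1+823/26809) = 4177/5000 ≈ 0.835400

1 1 611/625
2 2 2319/2500
3 3 9009/10000
4 4 8801/10000
5 5 4201/5000
6 6 4177/5000
s(1y) = (1/(611/625) − 1)/(1) = 14/611 ≈ 2.2913%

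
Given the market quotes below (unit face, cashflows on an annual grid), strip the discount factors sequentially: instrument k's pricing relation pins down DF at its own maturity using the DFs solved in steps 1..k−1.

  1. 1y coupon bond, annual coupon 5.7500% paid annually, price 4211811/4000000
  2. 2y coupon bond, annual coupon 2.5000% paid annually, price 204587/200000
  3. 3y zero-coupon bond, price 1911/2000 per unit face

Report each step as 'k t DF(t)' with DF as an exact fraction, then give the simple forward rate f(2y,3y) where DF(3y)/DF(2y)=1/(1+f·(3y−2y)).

1 1 9957/10000
2 2 9737/10000
3 3 1911/2000
f(2y,3y) = ((9737/10000)/(1911/2000) − 1)/(1) = 2/105 ≈ 1.9048%

step 1 [1y] bond c/1=23/400: DF=(4211811/4000000 − 23/400·(0))/(1+23/400) = 9957/10000 ≈ 0.995700
step 2 [2y] bond c/1=1/40: DF=(204587/200000 − 1/40·(0.995700))/(1+1/40) = 9737/10000 ≈ 0.973700
step 3 [3y] zero: DF = P = 1911/2000 ≈ 0.955500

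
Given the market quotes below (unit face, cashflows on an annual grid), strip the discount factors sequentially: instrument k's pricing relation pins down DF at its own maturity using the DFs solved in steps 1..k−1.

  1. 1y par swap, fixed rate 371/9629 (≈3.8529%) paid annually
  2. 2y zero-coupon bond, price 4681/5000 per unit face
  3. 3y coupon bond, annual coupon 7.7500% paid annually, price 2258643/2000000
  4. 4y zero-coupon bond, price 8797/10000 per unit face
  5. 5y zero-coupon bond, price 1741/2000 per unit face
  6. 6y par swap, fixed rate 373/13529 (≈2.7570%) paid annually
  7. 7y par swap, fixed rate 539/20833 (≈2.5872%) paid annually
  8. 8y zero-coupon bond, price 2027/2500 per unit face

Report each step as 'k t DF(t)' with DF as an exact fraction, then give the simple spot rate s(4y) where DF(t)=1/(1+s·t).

step 1 [1y] swap r/1=371/9629: DF=(1 − 371/9629·(0))/(1+371/9629) = 9629/10000 ≈ 0.962900
step 2 [2y] zero: DF = P = 4681/5000 ≈ 0.936200
step 3 [3y] bond c/1=31/400: DF=(2258643/2000000 − 31/400·(0.962900+0.936200))/(1+31/400) = 1823/2000 ≈ 0.911500
step 4 [4y] zero: DF = P = 8797/10000 ≈ 0.879700
step 5 [5y] zero: DF = P = 1741/2000 ≈ 0.870500
step 6 [6y] swap r/1=373/13529: DF=(1 − 373/13529·(0.962900+0.936200+0.911500+0.879700+0.870500))/(1+373/13529) = 2127/2500 ≈ 0.850800
step 7 [7y] swap r/1=539/20833: DF=(1 − 539/20833·(0.962900+0.936200+0.911500+0.879700+0.870500+0.850800))/(1+539/20833) = 8383/10000 ≈ 0.838300
step 8 [8y] zero: DF = P = 2027/2500 ≈ 0.810800

1 1 9629/10000
2 2 4681/5000
3 3 1823/2000
4 4 8797/10000
5 5 1741/2000
6 6 2127/2500
7 7 8383/10000
8 8 2027/2500
s(4y) = (1/(8797/10000) − 1)/(4) = 1203/35188 ≈ 3.4188%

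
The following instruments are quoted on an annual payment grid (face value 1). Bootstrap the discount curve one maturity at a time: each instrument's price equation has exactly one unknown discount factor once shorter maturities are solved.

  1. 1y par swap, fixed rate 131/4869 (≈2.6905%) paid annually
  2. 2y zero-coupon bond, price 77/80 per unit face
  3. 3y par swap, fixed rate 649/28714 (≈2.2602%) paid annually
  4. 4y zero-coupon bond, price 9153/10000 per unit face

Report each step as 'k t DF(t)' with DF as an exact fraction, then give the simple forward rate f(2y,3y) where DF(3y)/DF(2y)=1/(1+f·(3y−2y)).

1 1 4869/5000
2 2 77/80
3 3 9351/10000
4 4 9153/10000
f(2y,3y) = ((77/80)/(9351/10000) − 1)/(1) = 274/9351 ≈ 2.9302%

step 1 [1y] swap r/1=131/4869: DF=(1 − 131/4869·(0))/(1+131/4869) = 4869/5000 ≈ 0.973800
step 2 [2y] zero: DF = P = 77/80 ≈ 0.962500
step 3 [3y] swap r/1=649/28714: DF=(1 − 649/28714·(0.973800+0.962500))/(1+649/28714) = 9351/10000 ≈ 0.935100
step 4 [4y] zero: DF = P = 9153/10000 ≈ 0.915300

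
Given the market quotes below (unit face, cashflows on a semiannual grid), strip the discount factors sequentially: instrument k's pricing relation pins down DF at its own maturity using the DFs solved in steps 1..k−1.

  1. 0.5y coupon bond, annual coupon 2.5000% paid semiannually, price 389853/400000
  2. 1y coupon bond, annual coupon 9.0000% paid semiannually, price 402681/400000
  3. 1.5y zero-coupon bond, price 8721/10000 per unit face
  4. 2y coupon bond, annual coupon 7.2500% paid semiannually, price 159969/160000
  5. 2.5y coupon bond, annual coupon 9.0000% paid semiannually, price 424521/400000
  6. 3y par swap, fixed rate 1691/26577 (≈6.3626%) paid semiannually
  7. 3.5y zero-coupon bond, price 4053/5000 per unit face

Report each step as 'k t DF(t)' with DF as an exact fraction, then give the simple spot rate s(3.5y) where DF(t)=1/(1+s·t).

step 1 [0.5y] bond c/2=1/80: DF=(389853/400000 − 1/80·(0))/(1+1/80) = 4813/5000 ≈ 0.962600
step 2 [1y] bond c/2=9/200: DF=(402681/400000 − 9/200·(0.962600))/(1+9/200) = 9219/10000 ≈ 0.921900
step 3 [1.5y] zero: DF = P = 8721/10000 ≈ 0.872100
step 4 [2y] bond c/2=29/800: DF=(159969/160000 − 29/800·(0.962600+0.921900+0.872100))/(1+29/800) = 2171/2500 ≈ 0.868400
step 5 [2.5y] bond c/2=9/200: DF=(424521/400000 − 9/200·(0.962600+0.921900+0.872100+0.868400))/(1+9/200) = 1719/2000 ≈ 0.859500
step 6 [3y] swap r/2=1691/53154: DF=(1 − 1691/53154·(0.962600+0.921900+0.872100+0.868400+0.859500))/(1+1691/53154) = 8309/10000 ≈ 0.830900
step 7 [3.5y] zero: DF = P = 4053/5000 ≈ 0.810600

1 1/2 4813/5000
2 1 9219/10000
3 3/2 8721/10000
4 2 2171/2500
5 5/2 1719/2000
6 3 8309/10000
7 7/2 4053/5000
s(3.5y) = (1/(4053/5000) − 1)/(7/2) = 1894/28371 ≈ 6.6758%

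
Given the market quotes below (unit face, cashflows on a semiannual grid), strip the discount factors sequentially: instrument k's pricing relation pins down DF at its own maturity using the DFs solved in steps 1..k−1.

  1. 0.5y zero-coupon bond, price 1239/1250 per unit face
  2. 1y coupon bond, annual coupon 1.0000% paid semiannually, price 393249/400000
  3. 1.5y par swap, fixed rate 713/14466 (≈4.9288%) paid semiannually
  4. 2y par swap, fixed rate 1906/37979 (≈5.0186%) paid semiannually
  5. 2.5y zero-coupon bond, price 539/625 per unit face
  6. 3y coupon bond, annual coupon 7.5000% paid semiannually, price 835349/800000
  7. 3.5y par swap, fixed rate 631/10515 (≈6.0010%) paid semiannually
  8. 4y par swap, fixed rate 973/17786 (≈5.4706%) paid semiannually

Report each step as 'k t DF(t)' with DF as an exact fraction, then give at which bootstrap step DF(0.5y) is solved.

step 1 [0.5y] zero: DF = P = 1239/1250 ≈ 0.991200
step 2 [1y] bond c/2=1/200: DF=(393249/400000 − 1/200·(0.991200))/(1+1/200) = 9733/10000 ≈ 0.973300
step 3 [1.5y] swap r/2=713/28932: DF=(1 − 713/28932·(0.991200+0.973300))/(1+713/28932) = 9287/10000 ≈ 0.928700
step 4 [2y] swap r/2=953/37979: DF=(1 − 953/37979·(0.991200+0.973300+0.928700))/(1+953/37979) = 9047/10000 ≈ 0.904700
step 5 [2.5y] zero: DF = P = 539/625 ≈ 0.862400
step 6 [3y] bond c/2=3/80: DF=(835349/800000 − 3/80·(0.991200+0.973300+0.928700+0.904700+0.862400))/(1+3/80) = 419/500 ≈ 0.838000
step 7 [3.5y] swap r/2=631/21030: DF=(1 − 631/21030·(0.991200+0.973300+0.928700+0.904700+0.862400+0.838000))/(1+631/21030) = 8107/10000 ≈ 0.810700
step 8 [4y] swap r/2=973/35572: DF=(1 − 973/35572·(0.991200+0.973300+0.928700+0.904700+0.862400+0.838000+0.810700))/(1+973/35572) = 4027/5000 ≈ 0.805400

1 1/2 1239/1250
2 1 9733/10000
3 3/2 9287/10000
4 2 9047/10000
5 5/2 539/625
6 3 419/500
7 7/2 8107/10000
8 4 4027/5000
DF(0.5y) is solved at step 1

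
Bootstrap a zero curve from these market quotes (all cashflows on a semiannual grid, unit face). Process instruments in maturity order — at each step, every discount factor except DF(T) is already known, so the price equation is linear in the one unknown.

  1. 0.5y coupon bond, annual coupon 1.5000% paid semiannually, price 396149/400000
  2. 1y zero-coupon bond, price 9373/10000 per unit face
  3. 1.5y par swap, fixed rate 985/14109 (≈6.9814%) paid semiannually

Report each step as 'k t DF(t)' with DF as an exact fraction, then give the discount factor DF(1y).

step 1 [0.5y] bond c/2=3/400: DF=(396149/400000 − 3/400·(0))/(1+3/400) = 983/1000 ≈ 0.983000
step 2 [1y] zero: DF = P = 9373/10000 ≈ 0.937300
step 3 [1.5y] swap r/2=985/28218: DF=(1 − 985/28218·(0.983000+0.937300))/(1+985/28218) = 1803/2000 ≈ 0.901500

1 1/2 983/1000
2 1 9373/10000
3 3/2 1803/2000
DF(1y) = 9373/10000 ≈ 0.937300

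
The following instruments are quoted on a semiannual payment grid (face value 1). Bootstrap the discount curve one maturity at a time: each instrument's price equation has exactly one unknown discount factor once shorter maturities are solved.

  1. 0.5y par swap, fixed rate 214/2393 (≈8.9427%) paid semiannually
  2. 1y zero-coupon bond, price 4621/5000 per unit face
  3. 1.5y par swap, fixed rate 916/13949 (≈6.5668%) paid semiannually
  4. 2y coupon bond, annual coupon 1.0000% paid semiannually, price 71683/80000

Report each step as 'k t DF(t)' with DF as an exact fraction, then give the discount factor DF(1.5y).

step 1 [0.5y] swap r/2=107/2393: DF=(1 − 107/2393·(0))/(1+107/2393) = 2393/2500 ≈ 0.957200
step 2 [1y] zero: DF = P = 4621/5000 ≈ 0.924200
step 3 [1.5y] swap r/2=458/13949: DF=(1 − 458/13949·(0.957200+0.924200))/(1+458/13949) = 2271/2500 ≈ 0.908400
step 4 [2y] bond c/2=1/200: DF=(71683/80000 − 1/200·(0.957200+0.924200+0.908400))/(1+1/200) = 8777/10000 ≈ 0.877700

1 1/2 2393/2500
2 1 4621/5000
3 3/2 2271/2500
4 2 8777/10000
DF(1.5y) = 2271/2500 ≈ 0.908400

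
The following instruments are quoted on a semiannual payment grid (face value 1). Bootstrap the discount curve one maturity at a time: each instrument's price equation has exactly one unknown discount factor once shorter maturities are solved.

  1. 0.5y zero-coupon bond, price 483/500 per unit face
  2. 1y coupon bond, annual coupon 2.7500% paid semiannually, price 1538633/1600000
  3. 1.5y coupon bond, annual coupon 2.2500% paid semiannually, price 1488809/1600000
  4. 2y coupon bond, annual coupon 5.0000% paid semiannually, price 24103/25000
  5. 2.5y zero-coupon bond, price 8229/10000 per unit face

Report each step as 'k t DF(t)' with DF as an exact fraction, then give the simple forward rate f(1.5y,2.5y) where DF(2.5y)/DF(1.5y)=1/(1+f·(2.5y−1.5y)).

step 1 [0.5y] zero: DF = P = 483/500 ≈ 0.966000
step 2 [1y] bond c/2=11/800: DF=(1538633/1600000 − 11/800·(0.966000))/(1+11/800) = 1871/2000 ≈ 0.935500
step 3 [1.5y] bond c/2=9/800: DF=(1488809/1600000 − 9/800·(0.966000+0.935500))/(1+9/800) = 899/1000 ≈ 0.899000
step 4 [2y] bond c/2=1/40: DF=(24103/25000 − 1/40·(0.966000+0.935500+0.899000))/(1+1/40) = 8723/10000 ≈ 0.872300
step 5 [2.5y] zero: DF = P = 8229/10000 ≈ 0.822900

1 1/2 483/500
2 1 1871/2000
3 3/2 899/1000
4 2 8723/10000
5 5/2 8229/10000
f(1.5y,2.5y) = ((899/1000)/(8229/10000) − 1)/(1) = 761/8229 ≈ 9.2478%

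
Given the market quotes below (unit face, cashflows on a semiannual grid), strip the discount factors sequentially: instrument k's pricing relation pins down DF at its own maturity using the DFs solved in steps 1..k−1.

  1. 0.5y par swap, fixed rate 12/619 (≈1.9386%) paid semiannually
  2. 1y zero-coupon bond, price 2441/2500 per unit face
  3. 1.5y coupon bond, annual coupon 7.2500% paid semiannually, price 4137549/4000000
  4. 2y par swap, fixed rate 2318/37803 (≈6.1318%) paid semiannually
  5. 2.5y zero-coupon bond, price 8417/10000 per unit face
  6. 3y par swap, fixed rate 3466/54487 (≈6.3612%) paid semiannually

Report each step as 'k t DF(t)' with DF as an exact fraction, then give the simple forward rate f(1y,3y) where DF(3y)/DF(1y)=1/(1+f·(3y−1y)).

1 1/2 619/625
2 1 2441/2500
3 3/2 4647/5000
4 2 8841/10000
5 5/2 8417/10000
6 3 8267/10000
f(1y,3y) = ((2441/2500)/(8267/10000) − 1)/(2) = 1497/16534 ≈ 9.0541%

step 1 [0.5y] swap r/2=6/619: DF=(1 − 6/619·(0))/(1+6/619) = 619/625 ≈ 0.990400
step 2 [1y] zero: DF = P = 2441/2500 ≈ 0.976400
step 3 [1.5y] bond c/2=29/800: DF=(4137549/4000000 − 29/800·(0.990400+0.976400))/(1+29/800) = 4647/5000 ≈ 0.929400
step 4 [2y] swap r/2=1159/37803: DF=(1 − 1159/37803·(0.990400+0.976400+0.929400))/(1+1159/37803) = 8841/10000 ≈ 0.884100
step 5 [2.5y] zero: DF = P = 8417/10000 ≈ 0.841700
step 6 [3y] swap r/2=1733/54487: DF=(1 − 1733/54487·(0.990400+0.976400+0.929400+0.884100+0.841700))/(1+1733/54487) = 8267/10000 ≈ 0.826700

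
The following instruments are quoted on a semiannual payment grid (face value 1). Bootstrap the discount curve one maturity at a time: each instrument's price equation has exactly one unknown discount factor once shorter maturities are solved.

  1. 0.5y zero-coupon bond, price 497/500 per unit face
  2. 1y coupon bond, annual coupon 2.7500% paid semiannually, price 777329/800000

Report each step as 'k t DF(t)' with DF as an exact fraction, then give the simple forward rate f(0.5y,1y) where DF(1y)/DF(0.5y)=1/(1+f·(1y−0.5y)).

1 1/2 497/500
2 1 189/200
f(0.5y,1y) = ((497/500)/(189/200) − 1)/(1/2) = 14/135 ≈ 10.3704%

step 1 [0.5y] zero: DF = P = 497/500 ≈ 0.994000
step 2 [1y] bond c/2=11/800: DF=(777329/800000 − 11/800·(0.994000))/(1+11/800) = 189/200 ≈ 0.945000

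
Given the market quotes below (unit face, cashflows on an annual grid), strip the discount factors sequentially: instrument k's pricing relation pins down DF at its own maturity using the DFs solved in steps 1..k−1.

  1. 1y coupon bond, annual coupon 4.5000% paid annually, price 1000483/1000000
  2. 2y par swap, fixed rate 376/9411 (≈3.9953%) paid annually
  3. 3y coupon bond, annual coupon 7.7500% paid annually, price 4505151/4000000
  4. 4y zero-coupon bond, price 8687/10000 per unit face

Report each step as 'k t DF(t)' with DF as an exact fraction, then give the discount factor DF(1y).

1 1 4787/5000
2 2 578/625
3 3 9099/10000
4 4 8687/10000
DF(1y) = 4787/5000 ≈ 0.957400

step 1 [1y] bond c/1=9/200: DF=(1000483/1000000 − 9/200·(0))/(1+9/200) = 4787/5000 ≈ 0.957400
step 2 [2y] swap r/1=376/9411: DF=(1 − 376/9411·(0.957400))/(1+376/9411) = 578/625 ≈ 0.924800
step 3 [3y] bond c/1=31/400: DF=(4505151/4000000 − 31/400·(0.957400+0.924800))/(1+31/400) = 9099/10000 ≈ 0.909900
step 4 [4y] zero: DF = P = 8687/10000 ≈ 0.868700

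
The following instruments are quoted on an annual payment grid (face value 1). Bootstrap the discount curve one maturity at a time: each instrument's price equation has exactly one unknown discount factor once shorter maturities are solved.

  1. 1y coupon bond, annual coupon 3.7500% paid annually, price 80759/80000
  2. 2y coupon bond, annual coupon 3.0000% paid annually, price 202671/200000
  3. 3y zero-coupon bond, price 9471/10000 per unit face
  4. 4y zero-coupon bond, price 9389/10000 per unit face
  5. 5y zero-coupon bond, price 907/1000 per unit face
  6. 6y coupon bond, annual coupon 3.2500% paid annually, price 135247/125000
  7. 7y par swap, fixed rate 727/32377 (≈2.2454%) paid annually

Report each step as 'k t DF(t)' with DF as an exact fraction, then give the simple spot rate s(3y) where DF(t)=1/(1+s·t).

1 1 973/1000
2 2 1911/2000
3 3 9471/10000
4 4 9389/10000
5 5 907/1000
6 6 8993/10000
7 7 4273/5000
s(3y) = (1/(9471/10000) − 1)/(3) = 529/28413 ≈ 1.8618%

step 1 [1y] bond c/1=3/80: DF=(80759/80000 − 3/80·(0))/(1+3/80) = 973/1000 ≈ 0.973000
step 2 [2y] bond c/1=3/100: DF=(202671/200000 − 3/100·(0.973000))/(1+3/100) = 1911/2000 ≈ 0.955500
step 3 [3y] zero: DF = P = 9471/10000 ≈ 0.947100
step 4 [4y] zero: DF = P = 9389/10000 ≈ 0.938900
step 5 [5y] zero: DF = P = 907/1000 ≈ 0.907000
step 6 [6y] bond c/1=13/400: DF=(135247/125000 − 13/400·(0.973000+0.955500+0.947100+0.938900+0.907000))/(1+13/400) = 8993/10000 ≈ 0.899300
step 7 [7y] swap r/1=727/32377: DF=(1 − 727/32377·(0.973000+0.955500+0.947100+0.938900+0.907000+0.899300))/(1+727/32377) = 4273/5000 ≈ 0.854600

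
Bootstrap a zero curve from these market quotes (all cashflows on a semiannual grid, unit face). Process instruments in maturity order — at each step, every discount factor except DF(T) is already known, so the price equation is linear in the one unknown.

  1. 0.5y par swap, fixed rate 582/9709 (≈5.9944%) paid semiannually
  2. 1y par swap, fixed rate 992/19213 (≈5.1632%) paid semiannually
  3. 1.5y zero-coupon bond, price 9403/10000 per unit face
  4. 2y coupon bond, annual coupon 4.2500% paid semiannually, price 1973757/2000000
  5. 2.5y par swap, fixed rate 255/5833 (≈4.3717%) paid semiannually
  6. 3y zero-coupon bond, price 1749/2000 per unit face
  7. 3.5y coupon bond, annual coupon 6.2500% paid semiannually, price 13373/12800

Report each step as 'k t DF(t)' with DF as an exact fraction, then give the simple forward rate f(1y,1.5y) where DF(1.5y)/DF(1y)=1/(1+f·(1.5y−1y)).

1 1/2 9709/10000
2 1 594/625
3 3/2 9403/10000
4 2 2267/2500
5 5/2 449/500
6 3 1749/2000
7 7/2 2113/2500
f(1y,1.5y) = ((594/625)/(9403/10000) − 1)/(1/2) = 202/9403 ≈ 2.1483%

step 1 [0.5y] swap r/2=291/9709: DF=(1 − 291/9709·(0))/(1+291/9709) = 9709/10000 ≈ 0.970900
step 2 [1y] swap r/2=496/19213: DF=(1 − 496/19213·(0.970900))/(1+496/19213) = 594/625 ≈ 0.950400
step 3 [1.5y] zero: DF = P = 9403/10000 ≈ 0.940300
step 4 [2y] bond c/2=17/800: DF=(1973757/2000000 − 17/800·(0.970900+0.950400+0.940300))/(1+17/800) = 2267/2500 ≈ 0.906800
step 5 [2.5y] swap r/2=255/11666: DF=(1 − 255/11666·(0.970900+0.950400+0.940300+0.906800))/(1+255/11666) = 449/500 ≈ 0.898000
step 6 [3y] zero: DF = P = 1749/2000 ≈ 0.874500
step 7 [3.5y] bond c/2=1/32: DF=(13373/12800 − 1/32·(0.970900+0.950400+0.940300+0.906800+0.898000+0.874500))/(1+1/32) = 2113/2500 ≈ 0.845200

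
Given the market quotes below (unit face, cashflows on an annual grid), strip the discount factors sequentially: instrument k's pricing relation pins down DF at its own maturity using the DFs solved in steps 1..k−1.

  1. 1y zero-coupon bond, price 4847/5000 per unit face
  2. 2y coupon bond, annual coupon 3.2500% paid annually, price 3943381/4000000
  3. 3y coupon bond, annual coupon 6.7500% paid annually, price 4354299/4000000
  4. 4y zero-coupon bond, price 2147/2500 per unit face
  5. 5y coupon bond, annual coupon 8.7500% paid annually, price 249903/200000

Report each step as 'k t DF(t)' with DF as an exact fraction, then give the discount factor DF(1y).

step 1 [1y] zero: DF = P = 4847/5000 ≈ 0.969400
step 2 [2y] bond c/1=13/400: DF=(3943381/4000000 − 13/400·(0.969400))/(1+13/400) = 9243/10000 ≈ 0.924300
step 3 [3y] bond c/1=27/400: DF=(4354299/4000000 − 27/400·(0.969400+0.924300))/(1+27/400) = 9/10 ≈ 0.900000
step 4 [4y] zero: DF = P = 2147/2500 ≈ 0.858800
step 5 [5y] bond c/1=7/80: DF=(249903/200000 − 7/80·(0.969400+0.924300+0.900000+0.858800))/(1+7/80) = 8551/10000 ≈ 0.855100

1 1 4847/5000
2 2 9243/10000
3 3 9/10
4 4 2147/2500
5 5 8551/10000
DF(1y) = 4847/5000 ≈ 0.969400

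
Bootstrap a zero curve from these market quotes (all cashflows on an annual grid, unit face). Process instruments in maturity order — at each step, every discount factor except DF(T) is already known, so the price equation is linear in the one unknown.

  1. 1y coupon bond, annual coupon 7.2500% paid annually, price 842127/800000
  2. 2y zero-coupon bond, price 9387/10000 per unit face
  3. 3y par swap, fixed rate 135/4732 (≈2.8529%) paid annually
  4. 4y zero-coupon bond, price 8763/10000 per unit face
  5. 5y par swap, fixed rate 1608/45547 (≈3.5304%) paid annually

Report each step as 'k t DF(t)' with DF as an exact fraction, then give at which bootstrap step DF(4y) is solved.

step 1 [1y] bond c/1=29/400: DF=(842127/800000 − 29/400·(0))/(1+29/400) = 1963/2000 ≈ 0.981500
step 2 [2y] zero: DF = P = 9387/10000 ≈ 0.938700
step 3 [3y] swap r/1=135/4732: DF=(1 − 135/4732·(0.981500+0.938700))/(1+135/4732) = 919/1000 ≈ 0.919000
step 4 [4y] zero: DF = P = 8763/10000 ≈ 0.876300
step 5 [5y] swap r/1=1608/45547: DF=(1 − 1608/45547·(0.981500+0.938700+0.919000+0.876300))/(1+1608/45547) = 1049/1250 ≈ 0.839200

1 1 1963/2000
2 2 9387/10000
3 3 919/1000
4 4 8763/10000
5 5 1049/1250
DF(4y) is solved at step 4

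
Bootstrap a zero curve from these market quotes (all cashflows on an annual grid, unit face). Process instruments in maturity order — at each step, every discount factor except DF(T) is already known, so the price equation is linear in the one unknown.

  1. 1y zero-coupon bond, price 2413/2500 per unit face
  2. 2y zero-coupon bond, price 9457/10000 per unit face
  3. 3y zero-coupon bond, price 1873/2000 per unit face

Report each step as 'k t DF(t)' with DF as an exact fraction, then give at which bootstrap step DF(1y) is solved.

step 1 [1y] zero: DF = P = 2413/2500 ≈ 0.965200
step 2 [2y] zero: DF = P = 9457/10000 ≈ 0.945700
step 3 [3y] zero: DF = P = 1873/2000 ≈ 0.936500

1 1 2413/2500
2 2 9457/10000
3 3 1873/2000
DF(1y) is solved at step 1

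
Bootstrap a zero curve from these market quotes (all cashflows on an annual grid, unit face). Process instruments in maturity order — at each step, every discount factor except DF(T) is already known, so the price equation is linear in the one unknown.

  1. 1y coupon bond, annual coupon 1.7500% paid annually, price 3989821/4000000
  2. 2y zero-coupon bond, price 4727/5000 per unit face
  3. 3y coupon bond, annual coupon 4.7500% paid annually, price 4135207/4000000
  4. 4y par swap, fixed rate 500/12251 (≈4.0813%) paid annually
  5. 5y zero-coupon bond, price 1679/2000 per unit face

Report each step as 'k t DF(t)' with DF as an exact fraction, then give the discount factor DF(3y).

1 1 9803/10000
2 2 4727/5000
3 3 2249/2500
4 4 17/20
5 5 1679/2000
DF(3y) = 2249/2500 ≈ 0.899600

step 1 [1y] bond c/1=7/400: DF=(3989821/4000000 − 7/400·(0))/(1+7/400) = 9803/10000 ≈ 0.980300
step 2 [2y] zero: DF = P = 4727/5000 ≈ 0.945400
step 3 [3y] bond c/1=19/400: DF=(4135207/4000000 − 19/400·(0.980300+0.945400))/(1+19/400) = 2249/2500 ≈ 0.899600
step 4 [4y] swap r/1=500/12251: DF=(1 − 500/12251·(0.980300+0.945400+0.899600))/(1+500/12251) = 17/20 ≈ 0.850000
step 5 [5y] zero: DF = P = 1679/2000 ≈ 0.839500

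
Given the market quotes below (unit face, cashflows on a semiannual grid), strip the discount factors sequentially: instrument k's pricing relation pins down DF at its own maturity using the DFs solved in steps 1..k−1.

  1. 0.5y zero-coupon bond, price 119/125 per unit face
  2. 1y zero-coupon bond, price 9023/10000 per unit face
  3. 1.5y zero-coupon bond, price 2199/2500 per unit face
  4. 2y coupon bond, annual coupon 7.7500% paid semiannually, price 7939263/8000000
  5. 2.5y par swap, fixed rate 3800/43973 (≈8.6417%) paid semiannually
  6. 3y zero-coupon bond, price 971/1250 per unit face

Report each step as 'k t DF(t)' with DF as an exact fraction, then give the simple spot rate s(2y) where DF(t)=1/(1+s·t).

step 1 [0.5y] zero: DF = P = 119/125 ≈ 0.952000
step 2 [1y] zero: DF = P = 9023/10000 ≈ 0.902300
step 3 [1.5y] zero: DF = P = 2199/2500 ≈ 0.879600
step 4 [2y] bond c/2=31/800: DF=(7939263/8000000 − 31/800·(0.952000+0.902300+0.879600))/(1+31/800) = 4267/5000 ≈ 0.853400
step 5 [2.5y] swap r/2=1900/43973: DF=(1 − 1900/43973·(0.952000+0.902300+0.879600+0.853400))/(1+1900/43973) = 81/100 ≈ 0.810000
step 6 [3y] zero: DF = P = 971/1250 ≈ 0.776800

1 1/2 119/125
2 1 9023/10000
3 3/2 2199/2500
4 2 4267/5000
5 5/2 81/100
6 3 971/1250
s(2y) = (1/(4267/5000) − 1)/(2) = 733/8534 ≈ 8.5892%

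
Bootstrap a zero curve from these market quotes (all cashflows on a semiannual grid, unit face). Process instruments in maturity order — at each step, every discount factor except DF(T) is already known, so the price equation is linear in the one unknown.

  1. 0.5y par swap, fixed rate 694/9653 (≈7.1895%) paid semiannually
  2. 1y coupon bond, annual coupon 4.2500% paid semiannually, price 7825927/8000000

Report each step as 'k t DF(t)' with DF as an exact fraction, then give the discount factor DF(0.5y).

1 1/2 9653/10000
2 1 4689/5000
DF(0.5y) = 9653/10000 ≈ 0.965300

step 1 [0.5y] swap r/2=347/9653: DF=(1 − 347/9653·(0))/(1+347/9653) = 9653/10000 ≈ 0.965300
step 2 [1y] bond c/2=17/800: DF=(7825927/8000000 − 17/800·(0.965300))/(1+17/800) = 4689/5000 ≈ 0.937800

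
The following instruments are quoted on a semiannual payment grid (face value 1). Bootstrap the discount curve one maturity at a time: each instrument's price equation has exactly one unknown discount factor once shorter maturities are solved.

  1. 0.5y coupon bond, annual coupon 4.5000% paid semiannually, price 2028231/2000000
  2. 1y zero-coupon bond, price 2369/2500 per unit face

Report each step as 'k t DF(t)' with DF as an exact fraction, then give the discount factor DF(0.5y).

1 1/2 4959/5000
2 1 2369/2500
DF(0.5y) = 4959/5000 ≈ 0.991800

step 1 [0.5y] bond c/2=9/400: DF=(2028231/2000000 − 9/400·(0))/(1+9/400) = 4959/5000 ≈ 0.991800
step 2 [1y] zero: DF = P = 2369/2500 ≈ 0.947600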